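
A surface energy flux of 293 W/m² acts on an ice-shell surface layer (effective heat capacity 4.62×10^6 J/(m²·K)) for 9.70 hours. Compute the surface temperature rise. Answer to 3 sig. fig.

2.21 K

Areal heat capacity C = 4.62×10^6 J/(m²·K) (given).
Net heat input Q = F Δt = 293 × (9.70 hours × 3600 s/hour) = 1.02×10^7 J/m².
ΔT = Q / C = 1.02×10^7 / 4.62×10^6 = 2.21 K.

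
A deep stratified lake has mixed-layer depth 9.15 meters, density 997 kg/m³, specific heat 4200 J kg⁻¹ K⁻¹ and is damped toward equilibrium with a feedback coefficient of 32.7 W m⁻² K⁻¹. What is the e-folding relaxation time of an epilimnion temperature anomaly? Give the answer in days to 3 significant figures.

13.6 days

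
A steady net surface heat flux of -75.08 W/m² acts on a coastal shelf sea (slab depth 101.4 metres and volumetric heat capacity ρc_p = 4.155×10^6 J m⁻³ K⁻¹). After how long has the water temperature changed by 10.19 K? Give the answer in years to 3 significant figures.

Areal heat capacity C = ρc_p × D = 4.155×10^6 × 101.4 = 4.21×10^8 J/(m^2 K).
Time required: Δt = C ΔT / F = 4.21×10^8 × -10.19 / -75.08 = 5.72×10^7 s.
In years: 5.72×10^7 s / (3.156×10^7 s/year) = 1.81 years.

1.81 years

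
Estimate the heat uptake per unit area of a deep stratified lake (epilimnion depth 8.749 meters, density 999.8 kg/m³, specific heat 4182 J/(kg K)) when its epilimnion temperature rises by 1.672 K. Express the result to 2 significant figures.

6.1×10^7

Areal heat capacity C = ρ c_p D = 999.8 × 4182 × 8.749 = 3.66×10^7 J/(m^2 K).
ΔQ = C ΔT = 3.66×10^7 × 1.672 = 6.12×10^7 J/m².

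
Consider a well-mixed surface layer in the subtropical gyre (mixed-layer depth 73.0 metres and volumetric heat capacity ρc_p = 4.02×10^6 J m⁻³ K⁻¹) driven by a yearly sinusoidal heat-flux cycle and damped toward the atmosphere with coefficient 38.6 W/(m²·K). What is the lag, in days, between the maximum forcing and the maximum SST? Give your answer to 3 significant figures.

Areal heat capacity C = ρc_p × D = 4.02×10^6 × 73.0 = 2.93×10^8 J/(m^2 K).
ω = 2π / 3.15×10^7 s = 1.99×10^-7 s⁻¹.
Phase lag φ = arctan(Cω/λ) = arctan(58.5/38.6) = 0.987 rad.
Time lag = φ / ω = 0.987 / 1.99×10^-7 = 4.96×10^6 s = 57.4 days.

57.4 days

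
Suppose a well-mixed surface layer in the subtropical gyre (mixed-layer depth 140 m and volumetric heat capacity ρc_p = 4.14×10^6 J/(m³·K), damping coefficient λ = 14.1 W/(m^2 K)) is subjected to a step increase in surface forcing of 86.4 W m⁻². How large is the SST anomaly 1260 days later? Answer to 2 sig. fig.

5.7 K

Areal heat capacity C = ρc_p × D = 4.14×10^6 × 140 = 5.80×10^8 J m⁻² K⁻¹.
τ = C / λ = 5.80×10^8 / 14.1 = 4.11×10^7 s.
Equilibrium anomaly ΔT_eq = F / λ = 86.4 / 14.1 = 6.13 K.
t = 1260 days = 1.09×10^8 s, so t/τ = 2.65.
ΔT(t) = ΔT_eq (1 − e^(−t/τ)) = 6.13 × (1 − e^−2.65) = 5.69 K.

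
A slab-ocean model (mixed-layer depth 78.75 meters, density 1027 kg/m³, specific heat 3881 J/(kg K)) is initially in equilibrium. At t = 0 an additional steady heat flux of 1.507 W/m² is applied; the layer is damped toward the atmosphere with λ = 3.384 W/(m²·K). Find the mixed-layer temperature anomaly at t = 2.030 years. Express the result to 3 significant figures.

0.222 K

Areal heat capacity C = ρ c_p D = 1027 × 3881 × 78.75 = 3.14×10^8 J/(m²·K).
τ = C / λ = 3.14×10^8 / 3.384 = 9.28×10^7 s.
Equilibrium anomaly ΔT_eq = F / λ = 1.507 / 3.384 = 0.445 K.
t = 2.030 years = 6.41×10^7 s, so t/τ = 0.691.
ΔT(t) = ΔT_eq (1 − e^(−t/τ)) = 0.445 × (1 − e^−0.691) = 0.222 K.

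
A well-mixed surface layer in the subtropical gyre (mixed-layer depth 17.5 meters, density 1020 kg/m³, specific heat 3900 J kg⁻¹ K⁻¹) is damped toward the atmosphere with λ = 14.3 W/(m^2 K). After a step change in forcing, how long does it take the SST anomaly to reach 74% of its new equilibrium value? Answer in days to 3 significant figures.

75.9 days

Areal heat capacity C = ρ c_p D = 1020 × 3900 × 17.5 = 6.96×10^7 J/(m^2 K).
τ = C / λ = 6.96×10^7 / 14.3 = 4.87×10^6 s.
Fraction reached: 1 − e^(−t/τ) = 0.74 ⇒ t = −τ ln(1 − 0.74) = τ × 1.35.
t = 6.56×10^6 s = 75.9 days.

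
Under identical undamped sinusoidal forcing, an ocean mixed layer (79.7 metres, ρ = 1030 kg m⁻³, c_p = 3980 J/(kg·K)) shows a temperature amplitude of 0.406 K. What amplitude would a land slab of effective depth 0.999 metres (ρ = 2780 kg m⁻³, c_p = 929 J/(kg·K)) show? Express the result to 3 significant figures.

C_ocean = 3.27×10^8 J/(m²·K); C_land = 2.58×10^6 J/(m²·K).
A ∝ 1/C ⇒ A_land = A_ocean × C_ocean/C_land = 0.406 × 127 = 51.4 K.

51.4 K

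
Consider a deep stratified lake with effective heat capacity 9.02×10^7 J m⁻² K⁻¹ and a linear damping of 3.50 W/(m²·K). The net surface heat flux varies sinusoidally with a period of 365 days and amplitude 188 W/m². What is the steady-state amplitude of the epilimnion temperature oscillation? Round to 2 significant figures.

Areal heat capacity C = 9.02×10^7 J m⁻² K⁻¹ (given).
Angular frequency ω = 2π / T = 2π / 3.15×10^7 s = 1.99×10^-7 s⁻¹.
√((Cω)² + λ²) = √((18.0)² + 3.50²) = 18.3 W/(m²·K).
Amplitude A = F₀ / √((Cω)²+λ²) = 188 / 18.3 = 10.3 K.

10 K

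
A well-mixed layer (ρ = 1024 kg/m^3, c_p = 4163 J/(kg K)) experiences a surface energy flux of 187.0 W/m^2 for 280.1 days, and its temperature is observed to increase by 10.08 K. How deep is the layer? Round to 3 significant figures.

Heat input Q = F Δt = 187.0 × 2.42×10^7 s = 4.53×10^9 J/m².
Required areal heat capacity C = Q / ΔT = 4.49×10^8 J/(m²·K).
Depth D = C / (ρ c_p) = 4.49×10^8 / (1024 × 4163) = 105 m.

105 m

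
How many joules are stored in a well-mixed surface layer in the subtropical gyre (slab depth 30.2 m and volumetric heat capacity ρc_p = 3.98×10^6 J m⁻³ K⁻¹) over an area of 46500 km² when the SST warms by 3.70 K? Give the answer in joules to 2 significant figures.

2.1×10^19 J

Areal heat capacity C = ρc_p × D = 3.98×10^6 × 30.2 = 1.20×10^8 J/(m²·K).
Heat per unit area: q = C ΔT = 1.20×10^8 × 3.70 = 4.45×10^8 J/m².
Total heat: Q = q × A = 4.45×10^8 × (46500 × 10⁶ m²) = 2.07×10^19 J.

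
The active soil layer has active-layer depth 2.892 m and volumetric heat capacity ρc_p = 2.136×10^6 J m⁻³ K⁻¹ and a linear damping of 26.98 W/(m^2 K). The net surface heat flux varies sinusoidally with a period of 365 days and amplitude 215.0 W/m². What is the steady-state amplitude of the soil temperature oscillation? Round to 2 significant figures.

8.0 K

Areal heat capacity C = ρc_p × D = 2.136×10^6 × 2.892 = 6.18×10^6 J/(m^2 K).
Angular frequency ω = 2π / T = 2π / 3.15×10^7 s = 1.99×10^-7 s⁻¹.
√((Cω)² + λ²) = √((1.23)² + 26.98²) = 27.0 W/(m²·K).
Amplitude A = F₀ / √((Cω)²+λ²) = 215.0 / 27.0 = 7.96 K.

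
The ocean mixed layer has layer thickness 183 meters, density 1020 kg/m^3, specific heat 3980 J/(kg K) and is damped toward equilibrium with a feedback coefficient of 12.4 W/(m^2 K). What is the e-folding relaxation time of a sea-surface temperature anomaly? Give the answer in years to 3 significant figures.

1.90 years

Areal heat capacity C = ρ c_p D = 1020 × 3980 × 183 = 7.43×10^8 J m⁻² K⁻¹.
Relaxation time τ = C / λ = 7.43×10^8 / 12.4 = 5.99×10^7 s.
In years: 5.99×10^7 s / (3.156×10^7 s/year) = 1.90 years.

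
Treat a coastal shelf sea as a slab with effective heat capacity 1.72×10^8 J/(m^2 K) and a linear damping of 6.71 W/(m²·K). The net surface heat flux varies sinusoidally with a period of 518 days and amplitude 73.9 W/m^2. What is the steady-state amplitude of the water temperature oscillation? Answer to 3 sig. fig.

2.95 K

Areal heat capacity C = 1.72×10^8 J/(m^2 K) (given).
Angular frequency ω = 2π / T = 2π / 4.48×10^7 s = 1.40×10^-7 s⁻¹.
√((Cω)² + λ²) = √((24.1)² + 6.71²) = 25.1 W/(m²·K).
Amplitude A = F₀ / √((Cω)²+λ²) = 73.9 / 25.1 = 2.95 K.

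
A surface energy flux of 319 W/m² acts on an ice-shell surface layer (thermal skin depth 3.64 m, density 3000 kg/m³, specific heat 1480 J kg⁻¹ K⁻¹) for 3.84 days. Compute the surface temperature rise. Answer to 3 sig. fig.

Areal heat capacity C = ρ c_p D = 3000 × 1480 × 3.64 = 1.62×10^7 J m⁻² K⁻¹.
Net heat input Q = F Δt = 319 × (3.84 days × 86400 s/day) = 1.06×10^8 J/m².
ΔT = Q / C = 1.06×10^8 / 1.62×10^7 = 6.55 K.

6.55 K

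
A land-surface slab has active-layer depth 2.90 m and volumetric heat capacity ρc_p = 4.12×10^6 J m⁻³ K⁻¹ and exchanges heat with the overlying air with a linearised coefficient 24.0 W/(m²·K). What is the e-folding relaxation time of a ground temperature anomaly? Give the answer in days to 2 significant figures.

Areal heat capacity C = ρc_p × D = 4.12×10^6 × 2.90 = 1.19×10^7 J/(m²·K).
Relaxation time τ = C / λ = 1.19×10^7 / 24.0 = 4.98×10^5 s.
In days: 4.98×10^5 s / (86400 s/day) = 5.76 days.

5.8 days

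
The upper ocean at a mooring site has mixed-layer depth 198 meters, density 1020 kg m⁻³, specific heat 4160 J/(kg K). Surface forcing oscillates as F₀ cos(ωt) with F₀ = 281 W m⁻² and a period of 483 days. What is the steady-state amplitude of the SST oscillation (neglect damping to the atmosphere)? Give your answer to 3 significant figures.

Areal heat capacity C = ρ c_p D = 1020 × 4160 × 198 = 8.40×10^8 J/(m²·K).
Angular frequency ω = 2π / T = 2π / 4.17×10^7 s = 1.51×10^-7 s⁻¹.
Cω = 8.40×10^8 × 1.51×10^-7 = 126 W/(m²·K).
Amplitude A = F₀ / (Cω) = 281 / 126 = 2.22 K.

2.22 K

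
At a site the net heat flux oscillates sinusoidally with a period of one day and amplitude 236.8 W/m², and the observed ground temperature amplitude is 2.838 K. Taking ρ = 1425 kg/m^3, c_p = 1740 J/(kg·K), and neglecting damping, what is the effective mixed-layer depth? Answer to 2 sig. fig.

0.46 m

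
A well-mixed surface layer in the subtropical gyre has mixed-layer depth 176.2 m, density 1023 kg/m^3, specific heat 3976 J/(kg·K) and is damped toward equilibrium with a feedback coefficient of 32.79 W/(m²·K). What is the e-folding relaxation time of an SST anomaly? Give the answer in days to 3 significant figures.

Areal heat capacity C = ρ c_p D = 1023 × 3976 × 176.2 = 7.17×10^8 J/(m^2 K).
Relaxation time τ = C / λ = 7.17×10^8 / 32.79 = 2.19×10^7 s.
In days: 2.19×10^7 s / (86400 s/day) = 253 days.

253 days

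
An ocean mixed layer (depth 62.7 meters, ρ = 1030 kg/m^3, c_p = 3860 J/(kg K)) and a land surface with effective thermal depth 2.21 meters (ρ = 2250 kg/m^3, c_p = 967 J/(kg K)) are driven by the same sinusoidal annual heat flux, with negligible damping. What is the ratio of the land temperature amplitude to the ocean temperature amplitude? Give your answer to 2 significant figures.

52

C_ocean = 1030 × 3860 × 62.7 = 2.49×10^8 J/(m²·K).
C_land = 2250 × 967 × 2.21 = 4.81×10^6 J/(m²·K).
Undamped amplitude ∝ 1/C, so A_land/A_ocean = C_ocean/C_land = 51.8.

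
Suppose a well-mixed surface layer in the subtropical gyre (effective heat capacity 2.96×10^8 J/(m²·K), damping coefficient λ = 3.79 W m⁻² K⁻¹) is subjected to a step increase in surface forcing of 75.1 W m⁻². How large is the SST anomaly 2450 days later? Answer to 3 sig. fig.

Areal heat capacity C = 2.96×10^8 J/(m²·K) (given).
τ = C / λ = 2.96×10^8 / 3.79 = 7.81×10^7 s.
Equilibrium anomaly ΔT_eq = F / λ = 75.1 / 3.79 = 19.8 K.
t = 2450 days = 2.12×10^8 s, so t/τ = 2.71.
ΔT(t) = ΔT_eq (1 − e^(−t/τ)) = 19.8 × (1 − e^−2.71) = 18.5 K.

18.5 K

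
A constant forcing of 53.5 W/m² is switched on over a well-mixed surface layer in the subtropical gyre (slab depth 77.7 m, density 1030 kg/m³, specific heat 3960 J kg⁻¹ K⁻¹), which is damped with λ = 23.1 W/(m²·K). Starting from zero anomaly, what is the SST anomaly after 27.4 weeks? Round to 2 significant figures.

1.6 K

Areal heat capacity C = ρ c_p D = 1030 × 3960 × 77.7 = 3.17×10^8 J/(m²·K).
τ = C / λ = 3.17×10^8 / 23.1 = 1.37×10^7 s.
Equilibrium anomaly ΔT_eq = F / λ = 53.5 / 23.1 = 2.32 K.
t = 27.4 weeks = 1.66×10^7 s, so t/τ = 1.21.
ΔT(t) = ΔT_eq (1 − e^(−t/τ)) = 2.32 × (1 − e^−1.21) = 1.62 K.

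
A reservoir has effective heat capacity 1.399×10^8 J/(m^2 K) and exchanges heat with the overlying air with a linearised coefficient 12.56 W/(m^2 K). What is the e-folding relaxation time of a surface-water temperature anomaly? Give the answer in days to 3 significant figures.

Areal heat capacity C = 1.399×10^8 J/(m^2 K) (given).
Relaxation time τ = C / λ = 1.40×10^8 / 12.56 = 1.11×10^7 s.
In days: 1.11×10^7 s / (86400 s/day) = 129 days.

129 days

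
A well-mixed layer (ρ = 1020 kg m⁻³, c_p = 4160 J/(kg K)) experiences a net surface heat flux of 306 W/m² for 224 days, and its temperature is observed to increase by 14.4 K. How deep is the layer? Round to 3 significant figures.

96.9 m

Heat input Q = F Δt = 306 × 1.94×10^7 s = 5.92×10^9 J/m².
Required areal heat capacity C = Q / ΔT = 4.11×10^8 J/(m²·K).
Depth D = C / (ρ c_p) = 4.11×10^8 / (1020 × 4160) = 96.9 m.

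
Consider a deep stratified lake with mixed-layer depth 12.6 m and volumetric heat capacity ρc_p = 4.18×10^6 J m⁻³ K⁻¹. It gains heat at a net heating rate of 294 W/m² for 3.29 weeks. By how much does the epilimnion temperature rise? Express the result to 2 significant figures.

11 K

Areal heat capacity C = ρc_p × D = 4.18×10^6 × 12.6 = 5.27×10^7 J/(m²·K).
Net heat input Q = F Δt = 294 × (3.29 weeks × 6.048×10^5 s/week) = 5.85×10^8 J/m².
ΔT = Q / C = 5.85×10^8 / 5.27×10^7 = 11.1 K.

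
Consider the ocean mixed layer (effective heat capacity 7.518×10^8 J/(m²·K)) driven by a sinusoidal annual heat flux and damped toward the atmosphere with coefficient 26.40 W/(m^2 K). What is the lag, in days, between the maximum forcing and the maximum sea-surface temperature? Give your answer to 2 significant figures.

Areal heat capacity C = 7.518×10^8 J/(m²·K) (given).
ω = 2π / 3.15×10^7 s = 1.99×10^-7 s⁻¹.
Phase lag φ = arctan(Cω/λ) = arctan(150/26.40) = 1.40 rad.
Time lag = φ / ω = 1.40 / 1.99×10^-7 = 7.01×10^6 s = 81.1 days.

81 days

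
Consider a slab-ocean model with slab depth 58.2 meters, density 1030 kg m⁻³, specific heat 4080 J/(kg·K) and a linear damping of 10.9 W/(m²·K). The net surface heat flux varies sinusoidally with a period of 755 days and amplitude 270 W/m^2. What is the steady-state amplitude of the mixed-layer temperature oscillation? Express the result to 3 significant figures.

Areal heat capacity C = ρ c_p D = 1030 × 4080 × 58.2 = 2.45×10^8 J m⁻² K⁻¹.
Angular frequency ω = 2π / T = 2π / 6.52×10^7 s = 9.63×10^-8 s⁻¹.
√((Cω)² + λ²) = √((23.6)² + 10.9²) = 26.0 W/(m²·K).
Amplitude A = F₀ / √((Cω)²+λ²) = 270 / 26.0 = 10.4 K.

10.4 K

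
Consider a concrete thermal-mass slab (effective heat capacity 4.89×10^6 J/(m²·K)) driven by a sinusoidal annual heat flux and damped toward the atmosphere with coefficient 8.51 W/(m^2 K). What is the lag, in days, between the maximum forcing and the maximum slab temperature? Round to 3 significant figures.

6.62 days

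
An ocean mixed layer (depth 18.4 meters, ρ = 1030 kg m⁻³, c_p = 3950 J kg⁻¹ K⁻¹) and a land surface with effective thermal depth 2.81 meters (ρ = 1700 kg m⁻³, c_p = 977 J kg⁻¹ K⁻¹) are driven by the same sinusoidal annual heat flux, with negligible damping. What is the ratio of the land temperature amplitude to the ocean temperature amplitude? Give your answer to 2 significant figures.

C_ocean = 1030 × 3950 × 18.4 = 7.49×10^7 J/(m²·K).
C_land = 1700 × 977 × 2.81 = 4.67×10^6 J/(m²·K).
Undamped amplitude ∝ 1/C, so A_land/A_ocean = C_ocean/C_land = 16.0.

16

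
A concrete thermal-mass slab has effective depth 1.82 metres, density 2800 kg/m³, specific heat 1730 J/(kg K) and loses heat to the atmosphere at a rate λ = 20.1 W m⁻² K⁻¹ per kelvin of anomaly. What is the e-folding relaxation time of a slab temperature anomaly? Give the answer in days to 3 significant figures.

Areal heat capacity C = ρ c_p D = 2800 × 1730 × 1.82 = 8.82×10^6 J/(m²·K).
Relaxation time τ = C / λ = 8.82×10^6 / 20.1 = 4.39×10^5 s.
In days: 4.39×10^5 s / (86400 s/day) = 5.08 days.

5.08 days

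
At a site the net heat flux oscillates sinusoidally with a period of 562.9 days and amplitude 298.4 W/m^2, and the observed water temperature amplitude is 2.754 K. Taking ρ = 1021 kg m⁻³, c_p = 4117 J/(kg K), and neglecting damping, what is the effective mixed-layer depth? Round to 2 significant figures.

200 m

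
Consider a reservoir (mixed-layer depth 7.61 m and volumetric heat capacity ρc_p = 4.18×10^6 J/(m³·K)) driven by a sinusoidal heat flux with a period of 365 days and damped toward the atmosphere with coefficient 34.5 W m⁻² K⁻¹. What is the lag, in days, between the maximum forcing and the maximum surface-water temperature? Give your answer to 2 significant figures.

11 days

Areal heat capacity C = ρc_p × D = 4.18×10^6 × 7.61 = 3.18×10^7 J/(m^2 K).
ω = 2π / 3.15×10^7 s = 1.99×10^-7 s⁻¹.
Phase lag φ = arctan(Cω/λ) = arctan(6.34/34.5) = 0.182 rad.
Time lag = φ / ω = 0.182 / 1.99×10^-7 = 9.12×10^5 s = 10.6 days.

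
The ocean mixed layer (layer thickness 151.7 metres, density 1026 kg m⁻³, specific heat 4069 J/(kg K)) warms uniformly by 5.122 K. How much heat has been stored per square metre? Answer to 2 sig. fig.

3.2×10^9

Areal heat capacity C = ρ c_p D = 1026 × 4069 × 151.7 = 6.33×10^8 J/(m²·K).
ΔQ = C ΔT = 6.33×10^8 × 5.122 = 3.24×10^9 J/m².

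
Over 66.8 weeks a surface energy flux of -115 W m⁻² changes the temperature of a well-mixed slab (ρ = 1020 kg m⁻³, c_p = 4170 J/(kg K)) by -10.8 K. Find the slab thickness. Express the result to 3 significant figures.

101 m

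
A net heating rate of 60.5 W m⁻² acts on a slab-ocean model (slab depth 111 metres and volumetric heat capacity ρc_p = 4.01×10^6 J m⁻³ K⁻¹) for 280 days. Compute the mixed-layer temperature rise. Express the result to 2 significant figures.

3.3 K

Areal heat capacity C = ρc_p × D = 4.01×10^6 × 111 = 4.45×10^8 J/(m^2 K).
Net heat input Q = F Δt = 60.5 × (280 days × 86400 s/day) = 1.46×10^9 J/m².
ΔT = Q / C = 1.46×10^9 / 4.45×10^8 = 3.29 K.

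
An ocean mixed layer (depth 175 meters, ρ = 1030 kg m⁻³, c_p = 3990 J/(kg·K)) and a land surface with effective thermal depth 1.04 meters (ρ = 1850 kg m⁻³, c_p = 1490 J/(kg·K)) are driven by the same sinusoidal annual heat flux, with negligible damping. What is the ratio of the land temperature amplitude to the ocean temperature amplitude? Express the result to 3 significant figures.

251

C_ocean = 1030 × 3990 × 175 = 7.19×10^8 J/(m²·K).
C_land = 1850 × 1490 × 1.04 = 2.87×10^6 J/(m²·K).
Undamped amplitude ∝ 1/C, so A_land/A_ocean = C_ocean/C_land = 251.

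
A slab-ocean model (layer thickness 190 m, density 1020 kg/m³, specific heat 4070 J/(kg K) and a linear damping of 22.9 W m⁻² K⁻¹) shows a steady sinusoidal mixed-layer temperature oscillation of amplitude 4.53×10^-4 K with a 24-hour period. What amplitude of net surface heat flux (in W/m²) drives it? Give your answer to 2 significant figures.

26

Areal heat capacity C = ρ c_p D = 1020 × 4070 × 190 = 7.89×10^8 J m⁻² K⁻¹.
ω = 2π / 86400 s = 7.27×10^-5 s⁻¹.
√((Cω)² + λ²) = √((57400)² + 22.9²) = 57400 W/(m²·K).
F₀ = A × √((Cω)²+λ²) = 4.53×10^-4 × 57400 = 26.0 W/m².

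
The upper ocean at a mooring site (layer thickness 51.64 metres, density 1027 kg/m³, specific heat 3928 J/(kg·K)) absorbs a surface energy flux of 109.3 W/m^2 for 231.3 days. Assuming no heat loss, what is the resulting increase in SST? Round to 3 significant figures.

Areal heat capacity C = ρ c_p D = 1027 × 3928 × 51.64 = 2.08×10^8 J m⁻² K⁻¹.
Net heat input Q = F Δt = 109.3 × (231.3 days × 86400 s/day) = 2.18×10^9 J/m².
ΔT = Q / C = 2.18×10^9 / 2.08×10^8 = 10.5 K.

10.5 K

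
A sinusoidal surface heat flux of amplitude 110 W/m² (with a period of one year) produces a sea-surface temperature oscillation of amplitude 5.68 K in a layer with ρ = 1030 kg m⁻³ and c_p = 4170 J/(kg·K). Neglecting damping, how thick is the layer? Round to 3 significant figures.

22.6 m

ω = 2π / 3.15×10^7 s = 1.99×10^-7 s⁻¹.
Required C = F₀ / (A ω) = 110 / (5.68 × 1.99×10^-7) = 9.72×10^7 J/(m²·K).
D = C / (ρ c_p) = 9.72×10^7 / (1030 × 4170) = 22.6 m.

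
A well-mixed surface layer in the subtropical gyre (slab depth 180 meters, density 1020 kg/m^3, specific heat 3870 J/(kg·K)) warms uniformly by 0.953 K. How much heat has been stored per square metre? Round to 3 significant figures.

6.77×10^8

Areal heat capacity C = ρ c_p D = 1020 × 3870 × 180 = 7.11×10^8 J/(m^2 K).
ΔQ = C ΔT = 7.11×10^8 × 0.953 = 6.77×10^8 J/m².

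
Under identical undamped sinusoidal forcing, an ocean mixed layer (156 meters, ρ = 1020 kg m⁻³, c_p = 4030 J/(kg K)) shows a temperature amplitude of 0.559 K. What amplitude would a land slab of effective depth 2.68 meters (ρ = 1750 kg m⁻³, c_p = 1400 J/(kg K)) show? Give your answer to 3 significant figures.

54.6 K

C_ocean = 6.41×10^8 J/(m²·K); C_land = 6.57×10^6 J/(m²·K).
A ∝ 1/C ⇒ A_land = A_ocean × C_ocean/C_land = 0.559 × 97.7 = 54.6 K.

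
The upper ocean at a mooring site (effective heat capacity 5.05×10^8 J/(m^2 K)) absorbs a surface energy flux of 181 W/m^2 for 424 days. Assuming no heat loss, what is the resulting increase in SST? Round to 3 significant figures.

13.1 K

Areal heat capacity C = 5.05×10^8 J/(m^2 K) (given).
Net heat input Q = F Δt = 181 × (424 days × 86400 s/day) = 6.63×10^9 J/m².
ΔT = Q / C = 6.63×10^9 / 5.05×10^8 = 13.1 K.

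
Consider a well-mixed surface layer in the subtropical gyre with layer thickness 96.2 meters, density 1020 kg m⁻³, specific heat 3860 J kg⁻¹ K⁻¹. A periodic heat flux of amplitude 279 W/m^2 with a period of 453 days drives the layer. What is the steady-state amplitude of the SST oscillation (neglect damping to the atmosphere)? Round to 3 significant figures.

Areal heat capacity C = ρ c_p D = 1020 × 3860 × 96.2 = 3.79×10^8 J/(m^2 K).
Angular frequency ω = 2π / T = 2π / 3.91×10^7 s = 1.61×10^-7 s⁻¹.
Cω = 3.79×10^8 × 1.61×10^-7 = 60.8 W/(m²·K).
Amplitude A = F₀ / (Cω) = 279 / 60.8 = 4.59 K.

4.59 K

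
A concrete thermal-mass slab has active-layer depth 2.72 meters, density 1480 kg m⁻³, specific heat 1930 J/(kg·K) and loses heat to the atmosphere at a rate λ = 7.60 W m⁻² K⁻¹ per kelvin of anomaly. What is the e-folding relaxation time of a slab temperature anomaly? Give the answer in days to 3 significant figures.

11.8 days

Areal heat capacity C = ρ c_p D = 1480 × 1930 × 2.72 = 7.77×10^6 J m⁻² K⁻¹.
Relaxation time τ = C / λ = 7.77×10^6 / 7.60 = 1.02×10^6 s.
In days: 1.02×10^6 s / (86400 s/day) = 11.8 days.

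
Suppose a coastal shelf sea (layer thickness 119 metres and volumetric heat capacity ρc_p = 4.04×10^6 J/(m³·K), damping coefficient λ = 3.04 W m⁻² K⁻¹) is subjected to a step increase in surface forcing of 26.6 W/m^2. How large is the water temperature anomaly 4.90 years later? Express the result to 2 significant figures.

Areal heat capacity C = ρc_p × D = 4.04×10^6 × 119 = 4.81×10^8 J/(m²·K).
τ = C / λ = 4.81×10^8 / 3.04 = 1.58×10^8 s.
Equilibrium anomaly ΔT_eq = F / λ = 26.6 / 3.04 = 8.75 K.
t = 4.90 years = 1.55×10^8 s, so t/τ = 0.978.
ΔT(t) = ΔT_eq (1 − e^(−t/τ)) = 8.75 × (1 − e^−0.978) = 5.46 K.

5.5 K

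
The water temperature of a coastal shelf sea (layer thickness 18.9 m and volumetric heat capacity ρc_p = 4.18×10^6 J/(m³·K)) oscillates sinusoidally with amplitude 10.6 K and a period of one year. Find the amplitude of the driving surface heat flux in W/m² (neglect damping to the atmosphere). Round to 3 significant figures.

Areal heat capacity C = ρc_p × D = 4.18×10^6 × 18.9 = 7.90×10^7 J/(m^2 K).
ω = 2π / 3.15×10^7 s = 1.99×10^-7 s⁻¹.
Cω = 7.90×10^7 × 1.99×10^-7 = 15.7 W/(m²·K).
F₀ = A × Cω = 10.6 × 15.7 = 167 W/m².

167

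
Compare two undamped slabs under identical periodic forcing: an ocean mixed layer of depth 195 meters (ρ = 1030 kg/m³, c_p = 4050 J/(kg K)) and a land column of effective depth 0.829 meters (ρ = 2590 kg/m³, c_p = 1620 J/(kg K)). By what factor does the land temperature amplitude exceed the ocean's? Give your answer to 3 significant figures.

234

C_ocean = 1030 × 4050 × 195 = 8.13×10^8 J/(m²·K).
C_land = 2590 × 1620 × 0.829 = 3.48×10^6 J/(m²·K).
Undamped amplitude ∝ 1/C, so A_land/A_ocean = C_ocean/C_land = 234.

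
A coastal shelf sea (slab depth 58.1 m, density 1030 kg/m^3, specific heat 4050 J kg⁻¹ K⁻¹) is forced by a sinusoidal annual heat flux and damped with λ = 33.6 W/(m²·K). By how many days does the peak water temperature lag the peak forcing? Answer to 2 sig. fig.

Areal heat capacity C = ρ c_p D = 1030 × 4050 × 58.1 = 2.42×10^8 J/(m^2 K).
ω = 2π / 3.15×10^7 s = 1.99×10^-7 s⁻¹.
Phase lag φ = arctan(Cω/λ) = arctan(48.3/33.6) = 0.963 rad.
Time lag = φ / ω = 0.963 / 1.99×10^-7 = 4.83×10^6 s = 55.9 days.

56 days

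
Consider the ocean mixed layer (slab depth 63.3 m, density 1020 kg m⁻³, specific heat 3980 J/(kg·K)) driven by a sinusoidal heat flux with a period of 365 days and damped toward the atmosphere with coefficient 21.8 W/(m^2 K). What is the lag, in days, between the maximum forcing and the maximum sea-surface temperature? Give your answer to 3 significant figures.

67.9 days

Areal heat capacity C = ρ c_p D = 1020 × 3980 × 63.3 = 2.57×10^8 J/(m²·K).
ω = 2π / 3.15×10^7 s = 1.99×10^-7 s⁻¹.
Phase lag φ = arctan(Cω/λ) = arctan(51.2/21.8) = 1.17 rad.
Time lag = φ / ω = 1.17 / 1.99×10^-7 = 5.86×10^6 s = 67.9 days.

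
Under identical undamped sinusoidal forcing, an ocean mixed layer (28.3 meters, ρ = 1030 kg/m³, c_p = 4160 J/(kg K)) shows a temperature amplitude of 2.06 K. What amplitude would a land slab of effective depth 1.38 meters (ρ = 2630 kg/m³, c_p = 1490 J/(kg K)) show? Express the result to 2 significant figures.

46 K

C_ocean = 1.21×10^8 J/(m²·K); C_land = 5.41×10^6 J/(m²·K).
A ∝ 1/C ⇒ A_land = A_ocean × C_ocean/C_land = 2.06 × 22.4 = 46.2 K.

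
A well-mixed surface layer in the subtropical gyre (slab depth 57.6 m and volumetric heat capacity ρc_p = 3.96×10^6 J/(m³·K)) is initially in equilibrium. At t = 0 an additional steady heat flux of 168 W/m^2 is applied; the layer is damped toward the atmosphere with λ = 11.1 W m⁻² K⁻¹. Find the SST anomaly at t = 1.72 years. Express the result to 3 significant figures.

Areal heat capacity C = ρc_p × D = 3.96×10^6 × 57.6 = 2.28×10^8 J m⁻² K⁻¹.
τ = C / λ = 2.28×10^8 / 11.1 = 2.05×10^7 s.
Equilibrium anomaly ΔT_eq = F / λ = 168 / 11.1 = 15.1 K.
t = 1.72 years = 5.43×10^7 s, so t/τ = 2.64.
ΔT(t) = ΔT_eq (1 − e^(−t/τ)) = 15.1 × (1 − e^−2.64) = 14.1 K.

14.1 K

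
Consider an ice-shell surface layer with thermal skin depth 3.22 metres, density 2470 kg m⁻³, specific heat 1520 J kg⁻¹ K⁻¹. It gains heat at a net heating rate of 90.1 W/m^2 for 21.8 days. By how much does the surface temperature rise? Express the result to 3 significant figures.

Areal heat capacity C = ρ c_p D = 2470 × 1520 × 3.22 = 1.21×10^7 J/(m^2 K).
Net heat input Q = F Δt = 90.1 × (21.8 days × 86400 s/day) = 1.70×10^8 J/m².
ΔT = Q / C = 1.70×10^8 / 1.21×10^7 = 14.0 K.

14.0 K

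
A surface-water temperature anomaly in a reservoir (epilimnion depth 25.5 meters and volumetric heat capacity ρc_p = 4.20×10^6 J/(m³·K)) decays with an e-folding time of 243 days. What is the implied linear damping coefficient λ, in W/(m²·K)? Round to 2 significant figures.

Areal heat capacity C = ρc_p × D = 4.20×10^6 × 25.5 = 1.07×10^8 J m⁻² K⁻¹.
τ = 243 days = 2.10×10^7 s.
λ = C / τ = 1.07×10^8 / 2.10×10^7 = 5.10 W/(m²·K).

5.1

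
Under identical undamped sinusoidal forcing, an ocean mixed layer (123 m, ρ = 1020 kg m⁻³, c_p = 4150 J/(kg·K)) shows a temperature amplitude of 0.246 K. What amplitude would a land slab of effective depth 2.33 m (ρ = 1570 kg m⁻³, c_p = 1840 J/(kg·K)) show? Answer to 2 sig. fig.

19 K

C_ocean = 5.21×10^8 J/(m²·K); C_land = 6.73×10^6 J/(m²·K).
A ∝ 1/C ⇒ A_land = A_ocean × C_ocean/C_land = 0.246 × 77.4 = 19.0 K.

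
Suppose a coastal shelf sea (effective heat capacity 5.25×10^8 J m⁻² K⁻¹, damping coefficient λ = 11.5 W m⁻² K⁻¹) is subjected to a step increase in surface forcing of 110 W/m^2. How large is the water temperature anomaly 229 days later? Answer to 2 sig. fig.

3.4 K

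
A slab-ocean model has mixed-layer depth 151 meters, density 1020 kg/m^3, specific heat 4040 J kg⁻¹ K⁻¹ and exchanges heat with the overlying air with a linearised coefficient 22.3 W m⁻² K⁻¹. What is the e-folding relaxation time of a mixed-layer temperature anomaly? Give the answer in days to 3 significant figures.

323 days

Areal heat capacity C = ρ c_p D = 1020 × 4040 × 151 = 6.22×10^8 J/(m²·K).
Relaxation time τ = C / λ = 6.22×10^8 / 22.3 = 2.79×10^7 s.
In days: 2.79×10^7 s / (86400 s/day) = 323 days.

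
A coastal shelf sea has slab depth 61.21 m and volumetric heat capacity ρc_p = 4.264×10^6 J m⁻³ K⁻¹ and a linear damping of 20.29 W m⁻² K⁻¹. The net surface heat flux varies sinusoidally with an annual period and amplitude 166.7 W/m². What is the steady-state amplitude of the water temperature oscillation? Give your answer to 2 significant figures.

Areal heat capacity C = ρc_p × D = 4.264×10^6 × 61.21 = 2.61×10^8 J/(m^2 K).
Angular frequency ω = 2π / T = 2π / 3.15×10^7 s = 1.99×10^-7 s⁻¹.
√((Cω)² + λ²) = √((52.0)² + 20.29²) = 55.8 W/(m²·K).
Amplitude A = F₀ / √((Cω)²+λ²) = 166.7 / 55.8 = 2.99 K.

3.0 K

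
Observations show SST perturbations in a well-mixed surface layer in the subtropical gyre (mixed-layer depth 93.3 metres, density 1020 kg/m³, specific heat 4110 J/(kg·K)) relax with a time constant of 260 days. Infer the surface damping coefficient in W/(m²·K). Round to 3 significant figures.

Areal heat capacity C = ρ c_p D = 1020 × 4110 × 93.3 = 3.91×10^8 J m⁻² K⁻¹.
τ = 260 days = 2.25×10^7 s.
λ = C / τ = 3.91×10^8 / 2.25×10^7 = 17.4 W/(m²·K).

17.4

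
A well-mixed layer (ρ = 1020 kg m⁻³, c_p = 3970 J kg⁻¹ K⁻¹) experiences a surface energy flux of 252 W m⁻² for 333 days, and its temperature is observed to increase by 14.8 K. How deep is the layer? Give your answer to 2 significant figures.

120 m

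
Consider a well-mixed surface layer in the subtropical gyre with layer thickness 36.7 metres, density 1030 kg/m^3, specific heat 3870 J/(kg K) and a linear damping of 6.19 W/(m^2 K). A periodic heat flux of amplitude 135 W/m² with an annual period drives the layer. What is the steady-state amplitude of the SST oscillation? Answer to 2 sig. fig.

4.5 K

Areal heat capacity C = ρ c_p D = 1030 × 3870 × 36.7 = 1.46×10^8 J m⁻² K⁻¹.
Angular frequency ω = 2π / T = 2π / 3.15×10^7 s = 1.99×10^-7 s⁻¹.
√((Cω)² + λ²) = √((29.1)² + 6.19²) = 29.8 W/(m²·K).
Amplitude A = F₀ / √((Cω)²+λ²) = 135 / 29.8 = 4.53 K.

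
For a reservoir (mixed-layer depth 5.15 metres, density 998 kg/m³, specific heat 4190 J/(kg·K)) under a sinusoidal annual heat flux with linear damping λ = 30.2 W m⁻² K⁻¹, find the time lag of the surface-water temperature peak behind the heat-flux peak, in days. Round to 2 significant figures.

Areal heat capacity C = ρ c_p D = 998 × 4190 × 5.15 = 2.15×10^7 J m⁻² K⁻¹.
ω = 2π / 3.15×10^7 s = 1.99×10^-7 s⁻¹.
Phase lag φ = arctan(Cω/λ) = arctan(4.29/30.2) = 0.141 rad.
Time lag = φ / ω = 0.141 / 1.99×10^-7 = 7.08×10^5 s = 8.20 days.

8.2 days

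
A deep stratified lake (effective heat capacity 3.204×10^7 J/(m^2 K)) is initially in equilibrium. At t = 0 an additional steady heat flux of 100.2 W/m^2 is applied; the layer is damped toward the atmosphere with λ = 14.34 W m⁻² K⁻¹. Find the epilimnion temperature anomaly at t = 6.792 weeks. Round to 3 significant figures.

5.88 K

Areal heat capacity C = 3.204×10^7 J/(m^2 K) (given).
τ = C / λ = 3.20×10^7 / 14.34 = 2.23×10^6 s.
Equilibrium anomaly ΔT_eq = F / λ = 100.2 / 14.34 = 6.99 K.
t = 6.792 weeks = 4.11×10^6 s, so t/τ = 1.84.
ΔT(t) = ΔT_eq (1 − e^(−t/τ)) = 6.99 × (1 − e^−1.84) = 5.88 K.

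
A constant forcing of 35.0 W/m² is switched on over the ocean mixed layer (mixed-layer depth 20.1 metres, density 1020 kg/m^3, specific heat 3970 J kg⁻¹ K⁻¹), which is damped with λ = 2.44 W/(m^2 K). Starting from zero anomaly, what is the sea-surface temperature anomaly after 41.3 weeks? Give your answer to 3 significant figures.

7.56 K

Areal heat capacity C = ρ c_p D = 1020 × 3970 × 20.1 = 8.14×10^7 J m⁻² K⁻¹.
τ = C / λ = 8.14×10^7 / 2.44 = 3.34×10^7 s.
Equilibrium anomaly ΔT_eq = F / λ = 35.0 / 2.44 = 14.3 K.
t = 41.3 weeks = 2.50×10^7 s, so t/τ = 0.749.
ΔT(t) = ΔT_eq (1 − e^(−t/τ)) = 14.3 × (1 − e^−0.749) = 7.56 K.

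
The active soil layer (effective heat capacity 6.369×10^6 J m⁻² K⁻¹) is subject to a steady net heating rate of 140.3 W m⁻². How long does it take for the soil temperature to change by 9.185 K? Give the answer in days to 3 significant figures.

Areal heat capacity C = 6.369×10^6 J m⁻² K⁻¹ (given).
Time required: Δt = C ΔT / F = 6.37×10^6 × 9.185 / 140.3 = 4.17×10^5 s.
In days: 4.17×10^5 s / (86400 s/day) = 4.83 days.

4.83 days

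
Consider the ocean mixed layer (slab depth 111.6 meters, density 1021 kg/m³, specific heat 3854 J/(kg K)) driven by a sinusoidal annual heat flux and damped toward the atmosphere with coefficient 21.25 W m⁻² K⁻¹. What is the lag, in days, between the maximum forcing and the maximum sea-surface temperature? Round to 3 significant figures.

77.4 days

Areal heat capacity C = ρ c_p D = 1021 × 3854 × 111.6 = 4.39×10^8 J m⁻² K⁻¹.
ω = 2π / 3.15×10^7 s = 1.99×10^-7 s⁻¹.
Phase lag φ = arctan(Cω/λ) = arctan(87.5/21.25) = 1.33 rad.
Time lag = φ / ω = 1.33 / 1.99×10^-7 = 6.69×10^6 s = 77.4 days.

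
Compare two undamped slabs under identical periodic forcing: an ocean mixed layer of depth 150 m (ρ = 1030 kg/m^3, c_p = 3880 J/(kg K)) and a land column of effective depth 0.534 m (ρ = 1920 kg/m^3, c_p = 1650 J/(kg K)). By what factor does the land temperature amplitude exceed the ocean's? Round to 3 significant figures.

C_ocean = 1030 × 3880 × 150 = 5.99×10^8 J/(m²·K).
C_land = 1920 × 1650 × 0.534 = 1.69×10^6 J/(m²·K).
Undamped amplitude ∝ 1/C, so A_land/A_ocean = C_ocean/C_land = 354.

354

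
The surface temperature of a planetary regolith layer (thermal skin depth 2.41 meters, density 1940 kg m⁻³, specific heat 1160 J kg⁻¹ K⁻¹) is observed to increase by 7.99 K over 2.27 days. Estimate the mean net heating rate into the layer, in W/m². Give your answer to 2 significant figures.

Areal heat capacity C = ρ c_p D = 1940 × 1160 × 2.41 = 5.42×10^6 J m⁻² K⁻¹.
Required heat per unit area: Q = C ΔT = 5.42×10^6 × 7.99 = 4.33×10^7 J/m².
Flux F = Q / Δt = 4.33×10^7 / 1.96×10^5 s = 221 W/m².

220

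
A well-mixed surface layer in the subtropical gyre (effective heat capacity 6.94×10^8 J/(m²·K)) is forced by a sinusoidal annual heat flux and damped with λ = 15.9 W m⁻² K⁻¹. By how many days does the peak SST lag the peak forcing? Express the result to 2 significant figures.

Areal heat capacity C = 6.94×10^8 J/(m²·K) (given).
ω = 2π / 3.15×10^7 s = 1.99×10^-7 s⁻¹.
Phase lag φ = arctan(Cω/λ) = arctan(138/15.9) = 1.46 rad.
Time lag = φ / ω = 1.46 / 1.99×10^-7 = 7.31×10^6 s = 84.6 days.

85 days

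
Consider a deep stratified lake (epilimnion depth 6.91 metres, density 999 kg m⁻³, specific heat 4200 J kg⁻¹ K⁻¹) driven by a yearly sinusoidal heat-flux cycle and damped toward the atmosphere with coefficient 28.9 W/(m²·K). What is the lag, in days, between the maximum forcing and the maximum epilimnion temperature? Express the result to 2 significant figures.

Areal heat capacity C = ρ c_p D = 999 × 4200 × 6.91 = 2.90×10^7 J/(m^2 K).
ω = 2π / 3.15×10^7 s = 1.99×10^-7 s⁻¹.
Phase lag φ = arctan(Cω/λ) = arctan(5.78/28.9) = 0.197 rad.
Time lag = φ / ω = 0.197 / 1.99×10^-7 = 9.90×10^5 s = 11.5 days.

11 days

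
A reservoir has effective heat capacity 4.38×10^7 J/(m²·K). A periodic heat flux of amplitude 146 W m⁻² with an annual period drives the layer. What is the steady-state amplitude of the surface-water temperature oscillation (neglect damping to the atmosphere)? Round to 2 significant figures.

17 K

Areal heat capacity C = 4.38×10^7 J/(m²·K) (given).
Angular frequency ω = 2π / T = 2π / 3.15×10^7 s = 1.99×10^-7 s⁻¹.
Cω = 4.38×10^7 × 1.99×10^-7 = 8.73 W/(m²·K).
Amplitude A = F₀ / (Cω) = 146 / 8.73 = 16.7 K.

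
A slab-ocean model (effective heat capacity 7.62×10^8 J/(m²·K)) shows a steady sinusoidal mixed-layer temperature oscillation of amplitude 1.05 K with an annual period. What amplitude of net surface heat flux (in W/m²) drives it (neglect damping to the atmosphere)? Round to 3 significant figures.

Areal heat capacity C = 7.62×10^8 J/(m²·K) (given).
ω = 2π / 3.15×10^7 s = 1.99×10^-7 s⁻¹.
Cω = 7.62×10^8 × 1.99×10^-7 = 152 W/(m²·K).
F₀ = A × Cω = 1.05 × 152 = 159 W/m².

159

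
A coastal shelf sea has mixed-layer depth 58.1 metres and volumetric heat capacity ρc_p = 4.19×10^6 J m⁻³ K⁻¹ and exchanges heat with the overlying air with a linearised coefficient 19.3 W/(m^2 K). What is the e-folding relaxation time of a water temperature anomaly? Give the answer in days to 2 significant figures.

Areal heat capacity C = ρc_p × D = 4.19×10^6 × 58.1 = 2.43×10^8 J/(m²·K).
Relaxation time τ = C / λ = 2.43×10^8 / 19.3 = 1.26×10^7 s.
In days: 1.26×10^7 s / (86400 s/day) = 146 days.

150 days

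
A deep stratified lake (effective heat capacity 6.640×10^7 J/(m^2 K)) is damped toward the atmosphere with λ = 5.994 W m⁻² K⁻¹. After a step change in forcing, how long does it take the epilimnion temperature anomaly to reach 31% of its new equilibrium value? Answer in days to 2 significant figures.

48 days

Areal heat capacity C = 6.640×10^7 J/(m^2 K) (given).
τ = C / λ = 6.64×10^7 / 5.994 = 1.11×10^7 s.
Fraction reached: 1 − e^(−t/τ) = 0.31 ⇒ t = −τ ln(1 − 0.31) = τ × 0.371.
t = 4.11×10^6 s = 47.6 days.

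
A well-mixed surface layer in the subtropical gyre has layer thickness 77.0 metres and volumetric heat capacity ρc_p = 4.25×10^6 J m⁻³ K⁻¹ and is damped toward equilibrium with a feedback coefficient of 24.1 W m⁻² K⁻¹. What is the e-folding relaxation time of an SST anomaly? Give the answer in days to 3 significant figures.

Areal heat capacity C = ρc_p × D = 4.25×10^6 × 77.0 = 3.27×10^8 J m⁻² K⁻¹.
Relaxation time τ = C / λ = 3.27×10^8 / 24.1 = 1.36×10^7 s.
In days: 1.36×10^7 s / (86400 s/day) = 157 days.

157 days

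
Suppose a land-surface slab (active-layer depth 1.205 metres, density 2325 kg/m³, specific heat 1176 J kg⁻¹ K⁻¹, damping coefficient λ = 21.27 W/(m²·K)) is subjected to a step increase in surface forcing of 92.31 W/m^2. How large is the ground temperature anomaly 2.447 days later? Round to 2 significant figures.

3.2 K

Areal heat capacity C = ρ c_p D = 2325 × 1176 × 1.205 = 3.29×10^6 J/(m²·K).
τ = C / λ = 3.29×10^6 / 21.27 = 1.55×10^5 s.
Equilibrium anomaly ΔT_eq = F / λ = 92.31 / 21.27 = 4.34 K.
t = 2.447 days = 2.11×10^5 s, so t/τ = 1.36.
ΔT(t) = ΔT_eq (1 − e^(−t/τ)) = 4.34 × (1 − e^−1.36) = 3.23 K.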